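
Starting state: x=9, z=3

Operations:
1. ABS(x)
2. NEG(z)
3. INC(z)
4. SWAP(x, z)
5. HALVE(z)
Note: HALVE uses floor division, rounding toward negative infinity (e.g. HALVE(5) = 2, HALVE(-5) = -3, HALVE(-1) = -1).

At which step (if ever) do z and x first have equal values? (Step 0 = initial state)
Never

z and x never become equal during execution.

Comparing values at each step:
Initial: z=3, x=9
After step 1: z=3, x=9
After step 2: z=-3, x=9
After step 3: z=-2, x=9
After step 4: z=9, x=-2
After step 5: z=4, x=-2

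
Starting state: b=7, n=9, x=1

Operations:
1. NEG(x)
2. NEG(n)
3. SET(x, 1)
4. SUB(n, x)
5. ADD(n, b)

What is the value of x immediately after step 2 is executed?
x = -1

Tracing x through execution:
Initial: x = 1
After step 1 (NEG(x)): x = -1
After step 2 (NEG(n)): x = -1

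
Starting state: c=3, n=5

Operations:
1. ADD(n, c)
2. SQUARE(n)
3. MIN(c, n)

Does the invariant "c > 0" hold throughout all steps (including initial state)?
Yes

The invariant holds at every step.

State at each step:
Initial: c=3, n=5
After step 1: c=3, n=8
After step 2: c=3, n=64
After step 3: c=3, n=64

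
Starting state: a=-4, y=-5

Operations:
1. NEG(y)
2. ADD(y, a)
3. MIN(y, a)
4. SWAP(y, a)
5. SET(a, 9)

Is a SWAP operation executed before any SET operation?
Yes

First SWAP: step 4
First SET: step 5
Since 4 < 5, SWAP comes first.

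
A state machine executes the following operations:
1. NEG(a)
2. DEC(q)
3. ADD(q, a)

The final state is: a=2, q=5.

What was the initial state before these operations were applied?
a=-2, q=4

Working backwards:
Final state: a=2, q=5
Before step 3 (ADD(q, a)): a=2, q=3
Before step 2 (DEC(q)): a=2, q=4
Before step 1 (NEG(a)): a=-2, q=4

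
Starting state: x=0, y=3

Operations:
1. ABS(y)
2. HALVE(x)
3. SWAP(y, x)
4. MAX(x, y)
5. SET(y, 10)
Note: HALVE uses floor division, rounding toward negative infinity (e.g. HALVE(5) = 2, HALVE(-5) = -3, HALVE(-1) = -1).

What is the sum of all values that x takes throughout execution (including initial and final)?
9

Values of x at each step:
Initial: x = 0
After step 1: x = 0
After step 2: x = 0
After step 3: x = 3
After step 4: x = 3
After step 5: x = 3
Sum = 0 + 0 + 0 + 3 + 3 + 3 = 9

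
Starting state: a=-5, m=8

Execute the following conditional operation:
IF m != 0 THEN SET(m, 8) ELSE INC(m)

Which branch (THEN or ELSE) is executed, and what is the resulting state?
Branch: THEN, Final state: a=-5, m=8

Evaluating condition: m != 0
m = 8
Condition is True, so THEN branch executes
After SET(m, 8): a=-5, m=8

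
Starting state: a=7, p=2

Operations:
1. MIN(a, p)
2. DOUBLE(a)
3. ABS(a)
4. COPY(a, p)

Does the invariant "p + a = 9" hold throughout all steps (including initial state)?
No, violated after step 1

The invariant is violated after step 1.

State at each step:
Initial: a=7, p=2
After step 1: a=2, p=2
After step 2: a=4, p=2
After step 3: a=4, p=2
After step 4: a=2, p=2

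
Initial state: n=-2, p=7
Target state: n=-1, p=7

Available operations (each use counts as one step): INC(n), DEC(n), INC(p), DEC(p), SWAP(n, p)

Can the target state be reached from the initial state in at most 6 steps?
Yes

Path (1 step): INC(n)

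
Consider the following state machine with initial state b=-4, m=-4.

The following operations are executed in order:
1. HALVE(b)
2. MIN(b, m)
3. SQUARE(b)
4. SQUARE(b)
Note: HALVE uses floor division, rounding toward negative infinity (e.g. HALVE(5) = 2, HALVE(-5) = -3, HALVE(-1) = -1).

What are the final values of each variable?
{b: 256, m: -4}

Step-by-step execution:
Initial: b=-4, m=-4
After step 1 (HALVE(b)): b=-2, m=-4
After step 2 (MIN(b, m)): b=-4, m=-4
After step 3 (SQUARE(b)): b=16, m=-4
After step 4 (SQUARE(b)): b=256, m=-4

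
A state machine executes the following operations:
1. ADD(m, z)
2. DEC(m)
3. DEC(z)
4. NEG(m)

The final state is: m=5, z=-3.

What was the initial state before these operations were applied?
m=-2, z=-2

Working backwards:
Final state: m=5, z=-3
Before step 4 (NEG(m)): m=-5, z=-3
Before step 3 (DEC(z)): m=-5, z=-2
Before step 2 (DEC(m)): m=-4, z=-2
Before step 1 (ADD(m, z)): m=-2, z=-2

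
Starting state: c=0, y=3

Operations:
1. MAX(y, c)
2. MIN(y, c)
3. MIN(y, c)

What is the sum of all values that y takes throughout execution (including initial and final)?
6

Values of y at each step:
Initial: y = 3
After step 1: y = 3
After step 2: y = 0
After step 3: y = 0
Sum = 3 + 3 + 0 + 0 = 6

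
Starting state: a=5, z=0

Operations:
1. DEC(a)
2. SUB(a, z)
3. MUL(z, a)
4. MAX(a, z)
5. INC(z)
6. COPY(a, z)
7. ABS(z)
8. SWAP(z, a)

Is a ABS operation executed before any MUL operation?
No

First ABS: step 7
First MUL: step 3
Since 7 > 3, MUL comes first.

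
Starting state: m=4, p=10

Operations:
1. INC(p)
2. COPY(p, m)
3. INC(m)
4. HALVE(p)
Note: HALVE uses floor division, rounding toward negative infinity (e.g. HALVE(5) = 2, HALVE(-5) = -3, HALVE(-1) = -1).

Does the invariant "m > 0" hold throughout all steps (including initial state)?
Yes

The invariant holds at every step.

State at each step:
Initial: m=4, p=10
After step 1: m=4, p=11
After step 2: m=4, p=4
After step 3: m=5, p=4
After step 4: m=5, p=2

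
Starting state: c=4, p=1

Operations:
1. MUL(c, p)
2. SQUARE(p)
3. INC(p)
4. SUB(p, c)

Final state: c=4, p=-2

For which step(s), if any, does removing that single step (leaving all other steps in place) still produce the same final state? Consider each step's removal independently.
Step(s) 1, 2

Testing removal of each single step:
Without step 1: final = c=4, p=-2 (same)
Without step 2: final = c=4, p=-2 (same)
Without step 3: final = c=4, p=-3 (different)
Without step 4: final = c=4, p=2 (different)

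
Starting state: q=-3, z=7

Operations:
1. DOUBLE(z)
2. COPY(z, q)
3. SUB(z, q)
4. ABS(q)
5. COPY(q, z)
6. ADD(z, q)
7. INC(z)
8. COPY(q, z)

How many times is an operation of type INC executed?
1

Counting INC operations:
Step 7: INC(z) ← INC
Total: 1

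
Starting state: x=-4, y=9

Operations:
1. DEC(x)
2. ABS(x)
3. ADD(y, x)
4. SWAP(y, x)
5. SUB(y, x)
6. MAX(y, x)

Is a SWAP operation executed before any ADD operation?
No

First SWAP: step 4
First ADD: step 3
Since 4 > 3, ADD comes first.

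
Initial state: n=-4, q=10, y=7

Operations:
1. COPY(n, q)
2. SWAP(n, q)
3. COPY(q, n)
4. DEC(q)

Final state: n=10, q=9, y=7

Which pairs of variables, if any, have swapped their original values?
None

Comparing initial and final values:
y: 7 → 7
n: -4 → 10
q: 10 → 9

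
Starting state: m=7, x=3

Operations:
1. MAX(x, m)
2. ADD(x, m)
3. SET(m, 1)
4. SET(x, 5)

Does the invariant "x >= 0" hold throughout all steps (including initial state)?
Yes

The invariant holds at every step.

State at each step:
Initial: m=7, x=3
After step 1: m=7, x=7
After step 2: m=7, x=14
After step 3: m=1, x=14
After step 4: m=1, x=5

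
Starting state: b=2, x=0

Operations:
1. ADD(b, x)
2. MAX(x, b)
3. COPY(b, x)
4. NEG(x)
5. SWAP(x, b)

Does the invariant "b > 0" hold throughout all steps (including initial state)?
No, violated after step 5

The invariant is violated after step 5.

State at each step:
Initial: b=2, x=0
After step 1: b=2, x=0
After step 2: b=2, x=2
After step 3: b=2, x=2
After step 4: b=2, x=-2
After step 5: b=-2, x=2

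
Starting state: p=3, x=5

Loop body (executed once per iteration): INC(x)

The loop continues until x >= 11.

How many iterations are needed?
6

Tracing iterations:
Initial: p=3, x=5
After iteration 1: p=3, x=6
After iteration 2: p=3, x=7
After iteration 3: p=3, x=8
After iteration 4: p=3, x=9
After iteration 5: p=3, x=10
After iteration 6: p=3, x=11
x >= 11 now holds, so the loop exits after 6 iterations.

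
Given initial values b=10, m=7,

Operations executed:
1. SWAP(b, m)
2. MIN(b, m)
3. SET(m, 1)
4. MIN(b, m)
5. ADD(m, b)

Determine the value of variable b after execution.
b = 1

Tracing execution:
Step 1: SWAP(b, m) → b = 7
Step 2: MIN(b, m) → b = 7
Step 3: SET(m, 1) → b = 7
Step 4: MIN(b, m) → b = 1
Step 5: ADD(m, b) → b = 1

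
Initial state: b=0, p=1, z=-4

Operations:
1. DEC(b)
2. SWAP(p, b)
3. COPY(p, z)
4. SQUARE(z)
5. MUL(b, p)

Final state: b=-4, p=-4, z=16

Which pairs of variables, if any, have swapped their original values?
None

Comparing initial and final values:
z: -4 → 16
b: 0 → -4
p: 1 → -4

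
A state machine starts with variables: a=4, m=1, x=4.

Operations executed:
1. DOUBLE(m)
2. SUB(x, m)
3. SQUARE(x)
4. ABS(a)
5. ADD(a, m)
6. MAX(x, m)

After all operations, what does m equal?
m = 2

Tracing execution:
Step 1: DOUBLE(m) → m = 2
Step 2: SUB(x, m) → m = 2
Step 3: SQUARE(x) → m = 2
Step 4: ABS(a) → m = 2
Step 5: ADD(a, m) → m = 2
Step 6: MAX(x, m) → m = 2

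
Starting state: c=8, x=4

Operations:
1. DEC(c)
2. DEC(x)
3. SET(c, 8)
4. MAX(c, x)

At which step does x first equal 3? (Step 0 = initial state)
Step 2

Tracing x:
Initial: x = 4
After step 1: x = 4
After step 2: x = 3 ← first occurrence
After step 3: x = 3
After step 4: x = 3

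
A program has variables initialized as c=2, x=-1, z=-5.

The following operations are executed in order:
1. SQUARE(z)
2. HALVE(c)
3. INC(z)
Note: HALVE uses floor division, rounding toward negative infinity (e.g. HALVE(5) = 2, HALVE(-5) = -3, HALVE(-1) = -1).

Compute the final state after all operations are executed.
{c: 1, x: -1, z: 26}

Step-by-step execution:
Initial: c=2, x=-1, z=-5
After step 1 (SQUARE(z)): c=2, x=-1, z=25
After step 2 (HALVE(c)): c=1, x=-1, z=25
After step 3 (INC(z)): c=1, x=-1, z=26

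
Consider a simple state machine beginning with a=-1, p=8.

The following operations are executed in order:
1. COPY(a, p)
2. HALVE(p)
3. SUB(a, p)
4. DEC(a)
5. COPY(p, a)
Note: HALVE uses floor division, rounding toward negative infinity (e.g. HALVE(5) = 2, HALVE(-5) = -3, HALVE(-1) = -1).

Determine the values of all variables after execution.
{a: 3, p: 3}

Step-by-step execution:
Initial: a=-1, p=8
After step 1 (COPY(a, p)): a=8, p=8
After step 2 (HALVE(p)): a=8, p=4
After step 3 (SUB(a, p)): a=4, p=4
After step 4 (DEC(a)): a=3, p=4
After step 5 (COPY(p, a)): a=3, p=3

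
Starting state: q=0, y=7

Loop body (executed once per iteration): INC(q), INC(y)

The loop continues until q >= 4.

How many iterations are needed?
4

Tracing iterations:
Initial: q=0, y=7
After iteration 1: q=1, y=8
After iteration 2: q=2, y=9
After iteration 3: q=3, y=10
After iteration 4: q=4, y=11
q >= 4 now holds, so the loop exits after 4 iterations.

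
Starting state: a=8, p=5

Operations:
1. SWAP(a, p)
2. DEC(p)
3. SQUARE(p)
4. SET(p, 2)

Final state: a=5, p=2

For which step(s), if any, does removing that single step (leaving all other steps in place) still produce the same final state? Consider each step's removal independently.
Step(s) 2, 3

Testing removal of each single step:
Without step 1: final = a=8, p=2 (different)
Without step 2: final = a=5, p=2 (same)
Without step 3: final = a=5, p=2 (same)
Without step 4: final = a=5, p=49 (different)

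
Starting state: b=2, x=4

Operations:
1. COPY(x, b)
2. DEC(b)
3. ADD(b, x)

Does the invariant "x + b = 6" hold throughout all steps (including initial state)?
No, violated after step 1

The invariant is violated after step 1.

State at each step:
Initial: b=2, x=4
After step 1: b=2, x=2
After step 2: b=1, x=2
After step 3: b=3, x=2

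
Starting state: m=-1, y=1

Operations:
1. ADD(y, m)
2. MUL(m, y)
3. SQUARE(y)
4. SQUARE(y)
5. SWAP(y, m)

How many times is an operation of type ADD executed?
1

Counting ADD operations:
Step 1: ADD(y, m) ← ADD
Total: 1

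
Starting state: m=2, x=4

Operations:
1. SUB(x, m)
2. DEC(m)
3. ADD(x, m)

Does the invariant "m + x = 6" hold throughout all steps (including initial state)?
No, violated after step 1

The invariant is violated after step 1.

State at each step:
Initial: m=2, x=4
After step 1: m=2, x=2
After step 2: m=1, x=2
After step 3: m=1, x=3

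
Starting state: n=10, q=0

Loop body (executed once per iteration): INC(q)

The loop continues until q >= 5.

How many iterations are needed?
5

Tracing iterations:
Initial: n=10, q=0
After iteration 1: n=10, q=1
After iteration 2: n=10, q=2
After iteration 3: n=10, q=3
After iteration 4: n=10, q=4
After iteration 5: n=10, q=5
q >= 5 now holds, so the loop exits after 5 iterations.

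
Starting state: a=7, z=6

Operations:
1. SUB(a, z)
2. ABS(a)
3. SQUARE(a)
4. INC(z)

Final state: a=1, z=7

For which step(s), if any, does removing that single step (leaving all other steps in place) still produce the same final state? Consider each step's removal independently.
Step(s) 2, 3

Testing removal of each single step:
Without step 1: final = a=49, z=7 (different)
Without step 2: final = a=1, z=7 (same)
Without step 3: final = a=1, z=7 (same)
Without step 4: final = a=1, z=6 (different)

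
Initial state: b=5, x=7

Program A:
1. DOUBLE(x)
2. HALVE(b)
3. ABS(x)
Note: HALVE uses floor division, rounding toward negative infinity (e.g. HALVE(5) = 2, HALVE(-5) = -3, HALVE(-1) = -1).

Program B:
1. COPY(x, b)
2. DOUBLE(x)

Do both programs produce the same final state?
No

Program A final state: b=2, x=14
Program B final state: b=5, x=10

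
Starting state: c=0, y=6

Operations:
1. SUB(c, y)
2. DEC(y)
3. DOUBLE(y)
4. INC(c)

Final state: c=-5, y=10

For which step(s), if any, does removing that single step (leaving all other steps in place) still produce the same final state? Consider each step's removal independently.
None - removing any single step changes the final result

Testing removal of each single step:
Without step 1: final = c=1, y=10 (different)
Without step 2: final = c=-5, y=12 (different)
Without step 3: final = c=-5, y=5 (different)
Without step 4: final = c=-6, y=10 (different)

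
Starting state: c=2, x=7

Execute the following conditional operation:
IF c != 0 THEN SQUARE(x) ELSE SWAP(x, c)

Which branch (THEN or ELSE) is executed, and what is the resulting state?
Branch: THEN, Final state: c=2, x=49

Evaluating condition: c != 0
c = 2
Condition is True, so THEN branch executes
After SQUARE(x): c=2, x=49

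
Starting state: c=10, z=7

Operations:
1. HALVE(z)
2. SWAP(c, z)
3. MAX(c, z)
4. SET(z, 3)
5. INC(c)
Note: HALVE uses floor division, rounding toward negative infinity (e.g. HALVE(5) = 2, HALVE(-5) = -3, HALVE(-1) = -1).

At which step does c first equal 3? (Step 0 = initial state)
Step 2

Tracing c:
Initial: c = 10
After step 1: c = 10
After step 2: c = 3 ← first occurrence
After step 3: c = 10
After step 4: c = 10
After step 5: c = 11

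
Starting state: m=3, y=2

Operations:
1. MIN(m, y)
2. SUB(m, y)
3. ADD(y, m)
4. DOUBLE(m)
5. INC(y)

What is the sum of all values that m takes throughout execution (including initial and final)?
5

Values of m at each step:
Initial: m = 3
After step 1: m = 2
After step 2: m = 0
After step 3: m = 0
After step 4: m = 0
After step 5: m = 0
Sum = 3 + 2 + 0 + 0 + 0 + 0 = 5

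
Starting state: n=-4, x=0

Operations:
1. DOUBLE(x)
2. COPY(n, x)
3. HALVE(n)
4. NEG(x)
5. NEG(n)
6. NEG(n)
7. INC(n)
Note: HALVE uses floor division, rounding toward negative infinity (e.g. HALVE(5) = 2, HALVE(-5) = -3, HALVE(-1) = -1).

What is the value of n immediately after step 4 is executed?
n = 0

Tracing n through execution:
Initial: n = -4
After step 1 (DOUBLE(x)): n = -4
After step 2 (COPY(n, x)): n = 0
After step 3 (HALVE(n)): n = 0
After step 4 (NEG(x)): n = 0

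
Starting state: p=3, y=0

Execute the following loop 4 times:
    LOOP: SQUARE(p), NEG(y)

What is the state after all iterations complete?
p=43046721, y=0

Iteration trace:
Start: p=3, y=0
After iteration 1: p=9, y=0
After iteration 2: p=81, y=0
After iteration 3: p=6561, y=0
After iteration 4: p=43046721, y=0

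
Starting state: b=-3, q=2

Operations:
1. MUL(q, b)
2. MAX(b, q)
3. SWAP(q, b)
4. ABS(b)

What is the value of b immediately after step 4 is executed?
b = 6

Tracing b through execution:
Initial: b = -3
After step 1 (MUL(q, b)): b = -3
After step 2 (MAX(b, q)): b = -3
After step 3 (SWAP(q, b)): b = -6
After step 4 (ABS(b)): b = 6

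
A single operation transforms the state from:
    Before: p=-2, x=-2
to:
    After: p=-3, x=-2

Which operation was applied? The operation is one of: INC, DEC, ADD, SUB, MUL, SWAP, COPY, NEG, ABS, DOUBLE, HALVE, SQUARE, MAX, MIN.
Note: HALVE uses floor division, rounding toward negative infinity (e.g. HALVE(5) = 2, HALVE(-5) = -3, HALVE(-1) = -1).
DEC(p)

Analyzing the change:
Before: p=-2, x=-2
After: p=-3, x=-2
Variable p changed from -2 to -3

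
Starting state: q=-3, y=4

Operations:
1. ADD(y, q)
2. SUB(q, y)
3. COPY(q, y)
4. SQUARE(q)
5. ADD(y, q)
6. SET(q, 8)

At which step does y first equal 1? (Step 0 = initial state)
Step 1

Tracing y:
Initial: y = 4
After step 1: y = 1 ← first occurrence
After step 2: y = 1
After step 3: y = 1
After step 4: y = 1
After step 5: y = 2
After step 6: y = 2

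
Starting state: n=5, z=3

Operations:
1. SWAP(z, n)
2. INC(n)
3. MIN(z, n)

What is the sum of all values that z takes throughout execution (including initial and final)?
17

Values of z at each step:
Initial: z = 3
After step 1: z = 5
After step 2: z = 5
After step 3: z = 4
Sum = 3 + 5 + 5 + 4 = 17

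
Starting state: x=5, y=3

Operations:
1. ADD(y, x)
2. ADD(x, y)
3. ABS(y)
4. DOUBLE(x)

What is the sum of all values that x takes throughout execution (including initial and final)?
62

Values of x at each step:
Initial: x = 5
After step 1: x = 5
After step 2: x = 13
After step 3: x = 13
After step 4: x = 26
Sum = 5 + 5 + 13 + 13 + 26 = 62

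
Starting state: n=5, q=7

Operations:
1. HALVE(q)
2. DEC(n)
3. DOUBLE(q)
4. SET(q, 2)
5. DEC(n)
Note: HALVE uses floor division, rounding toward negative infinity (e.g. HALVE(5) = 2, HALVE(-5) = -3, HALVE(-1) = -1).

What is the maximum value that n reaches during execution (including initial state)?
5

Values of n at each step:
Initial: n = 5 ← maximum
After step 1: n = 5
After step 2: n = 4
After step 3: n = 4
After step 4: n = 4
After step 5: n = 3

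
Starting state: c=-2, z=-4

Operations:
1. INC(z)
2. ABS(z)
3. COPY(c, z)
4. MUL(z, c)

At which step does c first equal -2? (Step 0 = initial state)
Step 0

Tracing c:
Initial: c = -2 ← first occurrence
After step 1: c = -2
After step 2: c = -2
After step 3: c = 3
After step 4: c = 3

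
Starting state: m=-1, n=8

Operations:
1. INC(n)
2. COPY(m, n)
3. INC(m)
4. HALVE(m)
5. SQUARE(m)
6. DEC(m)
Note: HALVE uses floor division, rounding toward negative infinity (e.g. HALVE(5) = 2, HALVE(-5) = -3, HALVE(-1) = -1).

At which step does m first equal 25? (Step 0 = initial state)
Step 5

Tracing m:
Initial: m = -1
After step 1: m = -1
After step 2: m = 9
After step 3: m = 10
After step 4: m = 5
After step 5: m = 25 ← first occurrence
After step 6: m = 24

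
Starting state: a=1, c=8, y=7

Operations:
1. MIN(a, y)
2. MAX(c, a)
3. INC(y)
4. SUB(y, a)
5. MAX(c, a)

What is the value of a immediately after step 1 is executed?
a = 1

Tracing a through execution:
Initial: a = 1
After step 1 (MIN(a, y)): a = 1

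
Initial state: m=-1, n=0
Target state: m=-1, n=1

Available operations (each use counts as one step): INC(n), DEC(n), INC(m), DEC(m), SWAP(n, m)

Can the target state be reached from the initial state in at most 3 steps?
Yes

Path (1 step): INC(n)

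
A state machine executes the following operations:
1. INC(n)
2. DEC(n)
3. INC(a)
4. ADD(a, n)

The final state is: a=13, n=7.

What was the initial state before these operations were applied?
a=5, n=7

Working backwards:
Final state: a=13, n=7
Before step 4 (ADD(a, n)): a=6, n=7
Before step 3 (INC(a)): a=5, n=7
Before step 2 (DEC(n)): a=5, n=8
Before step 1 (INC(n)): a=5, n=7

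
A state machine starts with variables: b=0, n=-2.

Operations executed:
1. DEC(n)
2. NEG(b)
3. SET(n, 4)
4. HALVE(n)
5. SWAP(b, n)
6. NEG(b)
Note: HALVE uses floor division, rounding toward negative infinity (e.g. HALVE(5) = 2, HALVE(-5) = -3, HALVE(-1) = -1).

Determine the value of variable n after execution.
n = 0

Tracing execution:
Step 1: DEC(n) → n = -3
Step 2: NEG(b) → n = -3
Step 3: SET(n, 4) → n = 4
Step 4: HALVE(n) → n = 2
Step 5: SWAP(b, n) → n = 0
Step 6: NEG(b) → n = 0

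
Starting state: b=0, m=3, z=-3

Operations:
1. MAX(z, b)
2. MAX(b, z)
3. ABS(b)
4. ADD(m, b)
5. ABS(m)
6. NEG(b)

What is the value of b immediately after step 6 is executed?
b = 0

Tracing b through execution:
Initial: b = 0
After step 1 (MAX(z, b)): b = 0
After step 2 (MAX(b, z)): b = 0
After step 3 (ABS(b)): b = 0
After step 4 (ADD(m, b)): b = 0
After step 5 (ABS(m)): b = 0
After step 6 (NEG(b)): b = 0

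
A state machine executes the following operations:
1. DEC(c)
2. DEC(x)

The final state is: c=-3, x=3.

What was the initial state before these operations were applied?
c=-2, x=4

Working backwards:
Final state: c=-3, x=3
Before step 2 (DEC(x)): c=-3, x=4
Before step 1 (DEC(c)): c=-2, x=4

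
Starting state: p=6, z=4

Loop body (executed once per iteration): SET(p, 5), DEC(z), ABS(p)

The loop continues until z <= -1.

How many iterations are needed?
5

Tracing iterations:
Initial: p=6, z=4
After iteration 1: p=5, z=3
After iteration 2: p=5, z=2
After iteration 3: p=5, z=1
After iteration 4: p=5, z=0
After iteration 5: p=5, z=-1
z <= -1 now holds, so the loop exits after 5 iterations.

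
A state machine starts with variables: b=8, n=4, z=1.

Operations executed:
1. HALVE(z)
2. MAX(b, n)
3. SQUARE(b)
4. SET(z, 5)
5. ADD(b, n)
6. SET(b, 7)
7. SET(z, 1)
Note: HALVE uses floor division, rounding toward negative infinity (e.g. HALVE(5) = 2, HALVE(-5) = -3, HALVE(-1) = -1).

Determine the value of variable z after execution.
z = 1

Tracing execution:
Step 1: HALVE(z) → z = 0
Step 2: MAX(b, n) → z = 0
Step 3: SQUARE(b) → z = 0
Step 4: SET(z, 5) → z = 5
Step 5: ADD(b, n) → z = 5
Step 6: SET(b, 7) → z = 5
Step 7: SET(z, 1) → z = 1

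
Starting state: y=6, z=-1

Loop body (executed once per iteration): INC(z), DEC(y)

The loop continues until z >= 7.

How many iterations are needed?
8

Tracing iterations:
Initial: y=6, z=-1
After iteration 1: y=5, z=0
After iteration 2: y=4, z=1
After iteration 3: y=3, z=2
After iteration 4: y=2, z=3
After iteration 5: y=1, z=4
After iteration 6: y=0, z=5
After iteration 7: y=-1, z=6
After iteration 8: y=-2, z=7
z >= 7 now holds, so the loop exits after 8 iterations.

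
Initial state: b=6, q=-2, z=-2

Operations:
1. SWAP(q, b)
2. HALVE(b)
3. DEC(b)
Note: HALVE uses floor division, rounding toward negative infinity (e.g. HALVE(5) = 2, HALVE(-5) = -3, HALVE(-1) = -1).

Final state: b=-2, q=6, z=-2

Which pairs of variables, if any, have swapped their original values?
(q, b)

Comparing initial and final values:
q: -2 → 6
z: -2 → -2
b: 6 → -2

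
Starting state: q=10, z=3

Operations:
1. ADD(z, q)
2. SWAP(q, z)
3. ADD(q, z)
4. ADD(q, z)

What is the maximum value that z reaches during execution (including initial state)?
13

Values of z at each step:
Initial: z = 3
After step 1: z = 13 ← maximum
After step 2: z = 10
After step 3: z = 10
After step 4: z = 10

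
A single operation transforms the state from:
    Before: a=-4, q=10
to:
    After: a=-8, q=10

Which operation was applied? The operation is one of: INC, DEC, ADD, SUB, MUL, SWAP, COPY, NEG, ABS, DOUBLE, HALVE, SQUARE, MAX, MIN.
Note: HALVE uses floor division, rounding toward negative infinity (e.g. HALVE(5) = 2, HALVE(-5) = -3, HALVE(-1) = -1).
DOUBLE(a)

Analyzing the change:
Before: a=-4, q=10
After: a=-8, q=10
Variable a changed from -4 to -8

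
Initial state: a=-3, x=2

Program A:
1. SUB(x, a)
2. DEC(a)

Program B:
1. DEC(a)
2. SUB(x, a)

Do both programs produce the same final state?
No

Program A final state: a=-4, x=5
Program B final state: a=-4, x=6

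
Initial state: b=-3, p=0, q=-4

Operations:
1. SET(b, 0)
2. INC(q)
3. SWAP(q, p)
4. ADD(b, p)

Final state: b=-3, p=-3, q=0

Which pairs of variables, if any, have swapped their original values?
None

Comparing initial and final values:
p: 0 → -3
b: -3 → -3
q: -4 → 0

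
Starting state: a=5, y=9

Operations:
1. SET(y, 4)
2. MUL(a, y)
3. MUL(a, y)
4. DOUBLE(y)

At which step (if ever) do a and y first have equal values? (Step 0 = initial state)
Never

a and y never become equal during execution.

Comparing values at each step:
Initial: a=5, y=9
After step 1: a=5, y=4
After step 2: a=20, y=4
After step 3: a=80, y=4
After step 4: a=80, y=8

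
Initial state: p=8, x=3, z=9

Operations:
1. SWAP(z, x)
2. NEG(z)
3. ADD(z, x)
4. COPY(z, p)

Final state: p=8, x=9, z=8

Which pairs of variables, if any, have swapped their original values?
None

Comparing initial and final values:
p: 8 → 8
x: 3 → 9
z: 9 → 8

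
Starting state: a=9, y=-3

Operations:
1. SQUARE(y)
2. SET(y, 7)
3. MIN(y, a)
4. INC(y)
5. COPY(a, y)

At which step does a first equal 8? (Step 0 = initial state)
Step 5

Tracing a:
Initial: a = 9
After step 1: a = 9
After step 2: a = 9
After step 3: a = 9
After step 4: a = 9
After step 5: a = 8 ← first occurrence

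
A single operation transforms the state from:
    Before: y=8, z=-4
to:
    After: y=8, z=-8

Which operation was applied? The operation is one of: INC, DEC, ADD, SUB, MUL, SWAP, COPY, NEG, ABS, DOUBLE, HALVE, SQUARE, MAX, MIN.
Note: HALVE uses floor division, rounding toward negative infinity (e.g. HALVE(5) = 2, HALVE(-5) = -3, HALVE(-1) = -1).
DOUBLE(z)

Analyzing the change:
Before: y=8, z=-4
After: y=8, z=-8
Variable z changed from -4 to -8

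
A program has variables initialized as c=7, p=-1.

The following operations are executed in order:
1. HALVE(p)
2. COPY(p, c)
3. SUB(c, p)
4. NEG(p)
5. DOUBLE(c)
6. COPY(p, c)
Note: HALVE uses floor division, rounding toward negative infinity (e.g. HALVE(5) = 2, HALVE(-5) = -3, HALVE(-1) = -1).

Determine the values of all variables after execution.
{c: 0, p: 0}

Step-by-step execution:
Initial: c=7, p=-1
After step 1 (HALVE(p)): c=7, p=-1
After step 2 (COPY(p, c)): c=7, p=7
After step 3 (SUB(c, p)): c=0, p=7
After step 4 (NEG(p)): c=0, p=-7
After step 5 (DOUBLE(c)): c=0, p=-7
After step 6 (COPY(p, c)): c=0, p=0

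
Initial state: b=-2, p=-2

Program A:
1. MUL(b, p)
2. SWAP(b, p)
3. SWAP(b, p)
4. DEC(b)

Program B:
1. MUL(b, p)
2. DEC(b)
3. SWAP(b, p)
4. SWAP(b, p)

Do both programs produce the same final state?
Yes

Program A final state: b=3, p=-2
Program B final state: b=3, p=-2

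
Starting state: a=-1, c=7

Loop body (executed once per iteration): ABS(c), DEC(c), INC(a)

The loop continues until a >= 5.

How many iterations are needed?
6

Tracing iterations:
Initial: a=-1, c=7
After iteration 1: a=0, c=6
After iteration 2: a=1, c=5
After iteration 3: a=2, c=4
After iteration 4: a=3, c=3
After iteration 5: a=4, c=2
After iteration 6: a=5, c=1
a >= 5 now holds, so the loop exits after 6 iterations.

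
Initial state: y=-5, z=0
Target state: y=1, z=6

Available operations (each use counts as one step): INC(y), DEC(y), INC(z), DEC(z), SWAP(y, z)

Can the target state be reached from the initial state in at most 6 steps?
No

The target state cannot be reached within 6 steps.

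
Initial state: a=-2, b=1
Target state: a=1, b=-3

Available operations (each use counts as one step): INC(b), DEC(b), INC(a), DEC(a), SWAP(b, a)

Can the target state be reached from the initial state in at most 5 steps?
Yes

Path (2 steps): DEC(a) → SWAP(b, a)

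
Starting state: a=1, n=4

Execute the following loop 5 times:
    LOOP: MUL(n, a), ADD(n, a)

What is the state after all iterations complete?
a=1, n=9

Iteration trace:
Start: a=1, n=4
After iteration 1: a=1, n=5
After iteration 2: a=1, n=6
After iteration 3: a=1, n=7
After iteration 4: a=1, n=8
After iteration 5: a=1, n=9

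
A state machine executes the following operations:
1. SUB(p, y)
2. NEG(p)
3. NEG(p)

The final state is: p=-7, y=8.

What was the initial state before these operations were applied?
p=1, y=8

Working backwards:
Final state: p=-7, y=8
Before step 3 (NEG(p)): p=7, y=8
Before step 2 (NEG(p)): p=-7, y=8
Before step 1 (SUB(p, y)): p=1, y=8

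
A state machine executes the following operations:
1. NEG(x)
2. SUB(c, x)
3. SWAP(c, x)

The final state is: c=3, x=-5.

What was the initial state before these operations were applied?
c=-2, x=-3

Working backwards:
Final state: c=3, x=-5
Before step 3 (SWAP(c, x)): c=-5, x=3
Before step 2 (SUB(c, x)): c=-2, x=3
Before step 1 (NEG(x)): c=-2, x=-3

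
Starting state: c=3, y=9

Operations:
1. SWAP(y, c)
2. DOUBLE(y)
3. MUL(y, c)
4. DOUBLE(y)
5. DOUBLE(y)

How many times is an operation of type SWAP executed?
1

Counting SWAP operations:
Step 1: SWAP(y, c) ← SWAP
Total: 1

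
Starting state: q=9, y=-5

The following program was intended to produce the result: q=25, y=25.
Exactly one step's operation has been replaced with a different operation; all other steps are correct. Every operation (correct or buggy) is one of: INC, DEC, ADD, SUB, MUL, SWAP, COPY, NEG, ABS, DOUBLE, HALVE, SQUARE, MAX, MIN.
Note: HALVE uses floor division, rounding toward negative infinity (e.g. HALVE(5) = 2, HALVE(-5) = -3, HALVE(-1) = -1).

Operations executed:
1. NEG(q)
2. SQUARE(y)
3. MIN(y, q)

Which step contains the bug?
Step 3

Trace with buggy code:
Initial: q=9, y=-5
After step 1: q=-9, y=-5
After step 2: q=-9, y=25
After step 3: q=-9, y=-9
Actual final q=-9, y=-9 ≠ expected q=25, y=25.
Step 3 is the only position where a single-operation replacement can produce the expected result.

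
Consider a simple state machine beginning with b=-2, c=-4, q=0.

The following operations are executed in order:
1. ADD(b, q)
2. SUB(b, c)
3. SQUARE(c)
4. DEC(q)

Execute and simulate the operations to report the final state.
{b: 2, c: 16, q: -1}

Step-by-step execution:
Initial: b=-2, c=-4, q=0
After step 1 (ADD(b, q)): b=-2, c=-4, q=0
After step 2 (SUB(b, c)): b=2, c=-4, q=0
After step 3 (SQUARE(c)): b=2, c=16, q=0
After step 4 (DEC(q)): b=2, c=16, q=-1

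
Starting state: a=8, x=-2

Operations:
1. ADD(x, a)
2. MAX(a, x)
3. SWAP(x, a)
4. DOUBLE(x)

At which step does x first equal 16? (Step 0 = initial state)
Step 4

Tracing x:
Initial: x = -2
After step 1: x = 6
After step 2: x = 6
After step 3: x = 8
After step 4: x = 16 ← first occurrence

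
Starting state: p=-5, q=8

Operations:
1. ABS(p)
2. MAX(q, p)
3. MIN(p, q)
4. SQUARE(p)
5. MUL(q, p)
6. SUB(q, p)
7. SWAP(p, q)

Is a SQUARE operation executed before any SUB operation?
Yes

First SQUARE: step 4
First SUB: step 6
Since 4 < 6, SQUARE comes first.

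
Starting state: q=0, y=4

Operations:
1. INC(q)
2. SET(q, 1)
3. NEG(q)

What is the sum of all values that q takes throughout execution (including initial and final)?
1

Values of q at each step:
Initial: q = 0
After step 1: q = 1
After step 2: q = 1
After step 3: q = -1
Sum = 0 + 1 + 1 + -1 = 1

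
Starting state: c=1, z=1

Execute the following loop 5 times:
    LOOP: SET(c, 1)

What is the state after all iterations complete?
c=1, z=1

Iteration trace:
Start: c=1, z=1
After iteration 1: c=1, z=1
After iteration 2: c=1, z=1
After iteration 3: c=1, z=1
After iteration 4: c=1, z=1
After iteration 5: c=1, z=1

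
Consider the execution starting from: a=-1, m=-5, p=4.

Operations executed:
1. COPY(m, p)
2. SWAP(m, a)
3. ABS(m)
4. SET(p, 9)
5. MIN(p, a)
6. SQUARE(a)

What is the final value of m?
m = 1

Tracing execution:
Step 1: COPY(m, p) → m = 4
Step 2: SWAP(m, a) → m = -1
Step 3: ABS(m) → m = 1
Step 4: SET(p, 9) → m = 1
Step 5: MIN(p, a) → m = 1
Step 6: SQUARE(a) → m = 1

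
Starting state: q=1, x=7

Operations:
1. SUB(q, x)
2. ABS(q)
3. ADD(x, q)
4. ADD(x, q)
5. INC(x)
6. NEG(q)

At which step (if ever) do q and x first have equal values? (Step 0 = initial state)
Never

q and x never become equal during execution.

Comparing values at each step:
Initial: q=1, x=7
After step 1: q=-6, x=7
After step 2: q=6, x=7
After step 3: q=6, x=13
After step 4: q=6, x=19
After step 5: q=6, x=20
After step 6: q=-6, x=20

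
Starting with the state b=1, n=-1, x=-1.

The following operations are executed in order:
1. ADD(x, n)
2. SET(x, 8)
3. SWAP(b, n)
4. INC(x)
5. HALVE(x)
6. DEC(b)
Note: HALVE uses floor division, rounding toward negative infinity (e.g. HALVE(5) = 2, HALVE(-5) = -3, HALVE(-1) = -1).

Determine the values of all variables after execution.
{b: -2, n: 1, x: 4}

Step-by-step execution:
Initial: b=1, n=-1, x=-1
After step 1 (ADD(x, n)): b=1, n=-1, x=-2
After step 2 (SET(x, 8)): b=1, n=-1, x=8
After step 3 (SWAP(b, n)): b=-1, n=1, x=8
After step 4 (INC(x)): b=-1, n=1, x=9
After step 5 (HALVE(x)): b=-1, n=1, x=4
After step 6 (DEC(b)): b=-2, n=1, x=4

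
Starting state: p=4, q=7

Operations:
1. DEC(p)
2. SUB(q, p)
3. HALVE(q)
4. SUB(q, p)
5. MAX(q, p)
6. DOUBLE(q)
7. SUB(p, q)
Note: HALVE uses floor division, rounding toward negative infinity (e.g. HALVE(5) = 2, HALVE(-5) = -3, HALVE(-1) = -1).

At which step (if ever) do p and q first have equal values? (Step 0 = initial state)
Step 5

p and q first become equal after step 5.

Comparing values at each step:
Initial: p=4, q=7
After step 1: p=3, q=7
After step 2: p=3, q=4
After step 3: p=3, q=2
After step 4: p=3, q=-1
After step 5: p=3, q=3 ← equal!
After step 6: p=3, q=6
After step 7: p=-3, q=6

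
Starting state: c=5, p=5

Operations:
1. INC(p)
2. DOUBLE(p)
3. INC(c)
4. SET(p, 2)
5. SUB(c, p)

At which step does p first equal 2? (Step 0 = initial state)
Step 4

Tracing p:
Initial: p = 5
After step 1: p = 6
After step 2: p = 12
After step 3: p = 12
After step 4: p = 2 ← first occurrence
After step 5: p = 2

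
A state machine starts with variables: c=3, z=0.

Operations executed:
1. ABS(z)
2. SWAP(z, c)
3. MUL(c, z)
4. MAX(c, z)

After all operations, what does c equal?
c = 3

Tracing execution:
Step 1: ABS(z) → c = 3
Step 2: SWAP(z, c) → c = 0
Step 3: MUL(c, z) → c = 0
Step 4: MAX(c, z) → c = 3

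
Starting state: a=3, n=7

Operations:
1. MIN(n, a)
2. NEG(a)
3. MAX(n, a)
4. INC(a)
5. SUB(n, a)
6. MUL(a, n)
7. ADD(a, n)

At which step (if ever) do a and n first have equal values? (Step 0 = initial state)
Step 1

a and n first become equal after step 1.

Comparing values at each step:
Initial: a=3, n=7
After step 1: a=3, n=3 ← equal!
After step 2: a=-3, n=3
After step 3: a=-3, n=3
After step 4: a=-2, n=3
After step 5: a=-2, n=5
After step 6: a=-10, n=5
After step 7: a=-5, n=5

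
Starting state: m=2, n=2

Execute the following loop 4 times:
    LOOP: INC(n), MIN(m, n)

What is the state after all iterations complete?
m=2, n=6

Iteration trace:
Start: m=2, n=2
After iteration 1: m=2, n=3
After iteration 2: m=2, n=4
After iteration 3: m=2, n=5
After iteration 4: m=2, n=6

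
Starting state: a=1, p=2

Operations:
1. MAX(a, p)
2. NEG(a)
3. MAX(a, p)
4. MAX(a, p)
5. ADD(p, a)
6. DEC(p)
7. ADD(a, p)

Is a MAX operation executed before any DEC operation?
Yes

First MAX: step 1
First DEC: step 6
Since 1 < 6, MAX comes first.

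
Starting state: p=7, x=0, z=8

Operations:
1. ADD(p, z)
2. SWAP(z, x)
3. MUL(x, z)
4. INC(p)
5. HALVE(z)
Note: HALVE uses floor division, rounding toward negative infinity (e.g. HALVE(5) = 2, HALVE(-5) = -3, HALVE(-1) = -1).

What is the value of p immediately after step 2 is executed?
p = 15

Tracing p through execution:
Initial: p = 7
After step 1 (ADD(p, z)): p = 15
After step 2 (SWAP(z, x)): p = 15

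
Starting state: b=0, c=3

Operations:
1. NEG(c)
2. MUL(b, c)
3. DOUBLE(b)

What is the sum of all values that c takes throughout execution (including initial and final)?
-6

Values of c at each step:
Initial: c = 3
After step 1: c = -3
After step 2: c = -3
After step 3: c = -3
Sum = 3 + -3 + -3 + -3 = -6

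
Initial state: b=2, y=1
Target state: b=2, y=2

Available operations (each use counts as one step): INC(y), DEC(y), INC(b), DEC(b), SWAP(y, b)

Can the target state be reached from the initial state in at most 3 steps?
Yes

Path (1 step): INC(y)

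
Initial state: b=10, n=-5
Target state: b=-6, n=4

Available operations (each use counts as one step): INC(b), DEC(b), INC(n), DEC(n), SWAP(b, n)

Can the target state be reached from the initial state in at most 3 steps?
No

The target state cannot be reached within 3 steps.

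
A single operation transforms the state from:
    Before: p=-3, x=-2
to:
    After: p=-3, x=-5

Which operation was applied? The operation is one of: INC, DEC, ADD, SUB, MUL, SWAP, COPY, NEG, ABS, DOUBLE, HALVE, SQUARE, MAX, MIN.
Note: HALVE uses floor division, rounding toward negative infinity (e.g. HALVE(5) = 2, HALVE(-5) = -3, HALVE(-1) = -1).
ADD(x, p)

Analyzing the change:
Before: p=-3, x=-2
After: p=-3, x=-5
Variable x changed from -2 to -5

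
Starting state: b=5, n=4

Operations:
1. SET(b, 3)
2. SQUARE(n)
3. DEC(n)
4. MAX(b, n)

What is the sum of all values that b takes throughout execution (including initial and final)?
29

Values of b at each step:
Initial: b = 5
After step 1: b = 3
After step 2: b = 3
After step 3: b = 3
After step 4: b = 15
Sum = 5 + 3 + 3 + 3 + 15 = 29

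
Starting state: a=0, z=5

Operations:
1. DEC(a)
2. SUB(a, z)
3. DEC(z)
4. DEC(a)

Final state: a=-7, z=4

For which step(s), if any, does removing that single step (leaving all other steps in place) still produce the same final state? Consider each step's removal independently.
None - removing any single step changes the final result

Testing removal of each single step:
Without step 1: final = a=-6, z=4 (different)
Without step 2: final = a=-2, z=4 (different)
Without step 3: final = a=-7, z=5 (different)
Without step 4: final = a=-6, z=4 (different)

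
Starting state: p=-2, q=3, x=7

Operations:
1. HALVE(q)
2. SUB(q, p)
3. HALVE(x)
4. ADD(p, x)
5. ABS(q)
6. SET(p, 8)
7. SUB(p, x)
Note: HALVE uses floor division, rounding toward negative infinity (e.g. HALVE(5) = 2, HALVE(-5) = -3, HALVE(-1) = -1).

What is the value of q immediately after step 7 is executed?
q = 3

Tracing q through execution:
Initial: q = 3
After step 1 (HALVE(q)): q = 1
After step 2 (SUB(q, p)): q = 3
After step 3 (HALVE(x)): q = 3
After step 4 (ADD(p, x)): q = 3
After step 5 (ABS(q)): q = 3
After step 6 (SET(p, 8)): q = 3
After step 7 (SUB(p, x)): q = 3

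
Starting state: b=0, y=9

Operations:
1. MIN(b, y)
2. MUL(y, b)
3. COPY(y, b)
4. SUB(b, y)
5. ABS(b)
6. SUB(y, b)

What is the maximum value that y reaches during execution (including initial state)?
9

Values of y at each step:
Initial: y = 9 ← maximum
After step 1: y = 9
After step 2: y = 0
After step 3: y = 0
After step 4: y = 0
After step 5: y = 0
After step 6: y = 0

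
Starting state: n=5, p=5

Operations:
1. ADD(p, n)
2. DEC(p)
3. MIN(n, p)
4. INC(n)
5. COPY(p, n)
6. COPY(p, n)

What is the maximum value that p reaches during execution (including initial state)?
10

Values of p at each step:
Initial: p = 5
After step 1: p = 10 ← maximum
After step 2: p = 9
After step 3: p = 9
After step 4: p = 9
After step 5: p = 6
After step 6: p = 6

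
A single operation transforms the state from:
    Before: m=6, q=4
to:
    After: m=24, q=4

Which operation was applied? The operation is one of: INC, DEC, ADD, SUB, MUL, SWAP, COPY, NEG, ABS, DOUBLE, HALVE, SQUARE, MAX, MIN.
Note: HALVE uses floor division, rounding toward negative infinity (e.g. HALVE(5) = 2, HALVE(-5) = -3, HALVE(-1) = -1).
MUL(m, q)

Analyzing the change:
Before: m=6, q=4
After: m=24, q=4
Variable m changed from 6 to 24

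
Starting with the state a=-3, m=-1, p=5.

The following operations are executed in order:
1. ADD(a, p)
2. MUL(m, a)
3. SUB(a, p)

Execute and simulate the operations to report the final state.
{a: -3, m: -2, p: 5}

Step-by-step execution:
Initial: a=-3, m=-1, p=5
After step 1 (ADD(a, p)): a=2, m=-1, p=5
After step 2 (MUL(m, a)): a=2, m=-2, p=5
After step 3 (SUB(a, p)): a=-3, m=-2, p=5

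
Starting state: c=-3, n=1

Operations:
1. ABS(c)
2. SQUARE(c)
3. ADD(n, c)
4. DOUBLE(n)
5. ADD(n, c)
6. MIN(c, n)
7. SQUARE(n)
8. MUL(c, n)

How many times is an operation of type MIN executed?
1

Counting MIN operations:
Step 6: MIN(c, n) ← MIN
Total: 1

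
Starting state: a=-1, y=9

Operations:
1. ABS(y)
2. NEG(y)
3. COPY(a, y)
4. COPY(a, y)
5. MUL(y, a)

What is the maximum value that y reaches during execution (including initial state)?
81

Values of y at each step:
Initial: y = 9
After step 1: y = 9
After step 2: y = -9
After step 3: y = -9
After step 4: y = -9
After step 5: y = 81 ← maximum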